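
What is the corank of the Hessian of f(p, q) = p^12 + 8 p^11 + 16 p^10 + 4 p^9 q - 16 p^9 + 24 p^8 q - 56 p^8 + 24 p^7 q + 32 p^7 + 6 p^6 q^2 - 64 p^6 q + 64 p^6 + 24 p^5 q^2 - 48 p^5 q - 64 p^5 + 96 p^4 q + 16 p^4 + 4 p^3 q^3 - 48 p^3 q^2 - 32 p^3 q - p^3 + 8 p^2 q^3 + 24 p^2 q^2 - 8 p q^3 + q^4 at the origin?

2

Hessian at 0 has rank 0.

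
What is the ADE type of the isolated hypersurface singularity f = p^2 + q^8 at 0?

The Hessian of f at 0 is [[2, 0], [0, 0]] with rank 1, so corank 1. A Groebner basis of the Jacobian ideal J(f) in C{p,q} is {q^7, p}; counting standard monomials gives mu = 7. Corank 1: A-series; mu = 7 gives A_7.

A7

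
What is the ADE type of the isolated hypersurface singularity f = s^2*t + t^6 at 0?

D7

The Hessian of f at 0 has rank 0. Corank 2; j^3 = s^2*t has shape L^2 M (L != M), so D-series; mu = 7 gives D_7.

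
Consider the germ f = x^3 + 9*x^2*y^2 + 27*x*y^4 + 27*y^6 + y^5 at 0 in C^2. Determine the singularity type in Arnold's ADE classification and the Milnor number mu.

Type E_{8}, Milnor number mu = 8.

The Hessian of f at 0 has rank 0. Corank 2; j^3 = x^3 is a perfect cube, so E-series; the 5-jet and mu = 8 give E_8.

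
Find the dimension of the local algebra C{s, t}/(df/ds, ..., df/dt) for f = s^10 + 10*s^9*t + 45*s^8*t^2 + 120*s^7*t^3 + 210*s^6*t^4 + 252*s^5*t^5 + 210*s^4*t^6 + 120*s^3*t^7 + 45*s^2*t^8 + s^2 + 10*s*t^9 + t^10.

The Hessian of f at 0 is [[2, 0], [0, 0]] with rank 1, so corank 1. A Groebner basis of the Jacobian ideal J(f) in C{s,t} is {t^9, s}; counting standard monomials gives mu = 9. Corank 1: A-series; mu = 9 gives A_9.

9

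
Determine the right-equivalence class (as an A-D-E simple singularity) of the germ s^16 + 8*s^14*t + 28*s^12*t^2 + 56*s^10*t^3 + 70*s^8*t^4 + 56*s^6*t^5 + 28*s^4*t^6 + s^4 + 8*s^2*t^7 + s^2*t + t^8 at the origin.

The Hessian of f at 0 has rank 0. Corank 2; j^3 = s^2*t has shape L^2 M (L != M), so D-series; mu = 9 gives D_9.

D_9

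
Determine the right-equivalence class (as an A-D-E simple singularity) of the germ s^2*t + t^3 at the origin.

D_{4}

The Hessian of f at 0 is [[0, 0], [0, 0]] with rank 0, so corank 2. A Groebner basis of the Jacobian ideal J(f) in C{s,t} is {t^3, s^2 + 3*t^2, s*t}; counting standard monomials gives mu = 4. Corank 2; j^3 = t*(s^2 + t^2) splits into three distinct lines over C (the quadratic factor has nonzero discriminant), so D_4.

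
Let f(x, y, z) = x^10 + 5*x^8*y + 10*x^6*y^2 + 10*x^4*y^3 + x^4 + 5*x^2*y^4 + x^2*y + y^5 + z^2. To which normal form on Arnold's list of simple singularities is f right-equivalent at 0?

The Hessian of f at 0 has rank 1. Corank 2; j^3 = x^2*y has shape L^2 M (L != M), so D-series; mu = 6 gives D_6.

D_{6}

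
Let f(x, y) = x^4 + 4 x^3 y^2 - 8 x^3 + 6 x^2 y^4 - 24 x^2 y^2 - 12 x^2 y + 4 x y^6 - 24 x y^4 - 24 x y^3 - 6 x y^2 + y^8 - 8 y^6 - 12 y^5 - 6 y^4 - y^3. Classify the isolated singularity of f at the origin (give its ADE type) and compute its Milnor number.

Type E_{6}, Milnor number mu = 6.

The Hessian of f at 0 has rank 0. Corank 2; j^3 = -(2*x + y)^3 is a perfect cube, so E-series; the 4-jet and mu = 6 give E_6.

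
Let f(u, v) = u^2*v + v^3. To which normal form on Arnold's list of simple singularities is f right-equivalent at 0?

D4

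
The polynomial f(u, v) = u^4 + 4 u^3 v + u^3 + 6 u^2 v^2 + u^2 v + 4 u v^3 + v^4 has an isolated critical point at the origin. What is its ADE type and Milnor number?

The Hessian of f at 0 has rank 0. Corank 2; j^3 = u^2*(u + v) has shape L^2 M (L != M), so D-series; mu = 5 gives D_5.

Type D_5, Milnor number mu = 5.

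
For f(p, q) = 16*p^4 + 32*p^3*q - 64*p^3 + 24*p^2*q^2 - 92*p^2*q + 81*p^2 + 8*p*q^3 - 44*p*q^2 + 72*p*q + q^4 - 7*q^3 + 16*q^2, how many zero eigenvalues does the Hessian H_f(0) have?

Hessian at 0 has rank 1.

1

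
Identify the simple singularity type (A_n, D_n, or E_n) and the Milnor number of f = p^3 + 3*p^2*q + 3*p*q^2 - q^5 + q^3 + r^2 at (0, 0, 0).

Type E8, Milnor number mu = 8.

The Hessian of f at 0 has rank 1. Corank 2; j^3 = (p + q)^3 is a perfect cube, so E-series; the 5-jet and mu = 8 give E_8.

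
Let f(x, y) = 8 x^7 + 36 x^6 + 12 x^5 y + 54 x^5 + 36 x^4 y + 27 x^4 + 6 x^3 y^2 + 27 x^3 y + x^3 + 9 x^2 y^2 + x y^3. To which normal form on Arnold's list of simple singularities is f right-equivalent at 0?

E_7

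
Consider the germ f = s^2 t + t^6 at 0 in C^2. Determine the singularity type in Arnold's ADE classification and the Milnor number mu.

Type D_{7}, Milnor number mu = 7.

The Hessian of f at 0 is [[0, 0], [0, 0]] with rank 0, so corank 2. A Groebner basis of the Jacobian ideal J(f) in C{s,t} is {s^2/6 + t^5, s^3, s*t}; counting standard monomials gives mu = 7. Corank 2; j^3 = s^2*t has shape L^2 M (L != M), so D-series; mu = 7 gives D_7.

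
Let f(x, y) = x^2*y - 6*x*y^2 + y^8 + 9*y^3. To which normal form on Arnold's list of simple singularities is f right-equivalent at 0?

D_9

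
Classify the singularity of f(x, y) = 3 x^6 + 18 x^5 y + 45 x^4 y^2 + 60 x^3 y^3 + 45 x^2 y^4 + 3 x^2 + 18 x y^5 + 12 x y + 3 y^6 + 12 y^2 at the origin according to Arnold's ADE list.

The Hessian of f at 0 is [[6, 12], [12, 24]] with rank 1, so corank 1. A Groebner basis of the Jacobian ideal J(f) in C{x,y} is {y^5, x + 2*y}; counting standard monomials gives mu = 5. Corank 1: A-series; mu = 5 gives A_5.

A_5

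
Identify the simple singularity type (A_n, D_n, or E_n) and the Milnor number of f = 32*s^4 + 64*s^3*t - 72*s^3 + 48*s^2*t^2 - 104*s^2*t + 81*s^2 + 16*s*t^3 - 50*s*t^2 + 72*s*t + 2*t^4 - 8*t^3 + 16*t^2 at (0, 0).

The Hessian of f at 0 is [[162, 72], [72, 32]] with rank 1, so corank 1. A Groebner basis of the Jacobian ideal J(f) in C{s,t} is {s^2 - 144*s - 64*t, s*t + 324*s + 144*t, -729*s + t^2 - 324*t}; counting standard monomials gives mu = 3. Corank 1: A-series; mu = 3 gives A_3.

Type A3, Milnor number mu = 3.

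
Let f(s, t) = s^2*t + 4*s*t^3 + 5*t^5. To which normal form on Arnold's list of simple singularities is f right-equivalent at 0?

The Hessian of f at 0 has rank 0. Corank 2; j^3 = s^2*t has shape L^2 M (L != M), so D-series; mu = 6 gives D_6.

D_6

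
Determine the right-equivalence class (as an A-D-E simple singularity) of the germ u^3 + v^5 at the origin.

E8

The Hessian of f at 0 is [[0, 0], [0, 0]] with rank 0, so corank 2. A Groebner basis of the Jacobian ideal J(f) in C{u,v} is {v^4, u^2}; counting standard monomials gives mu = 8. Corank 2; j^3 = u^3 is a perfect cube, so E-series; the 5-jet and mu = 8 give E_8.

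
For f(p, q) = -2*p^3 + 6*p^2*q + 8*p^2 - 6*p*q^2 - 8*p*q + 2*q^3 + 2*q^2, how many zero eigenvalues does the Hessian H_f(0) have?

1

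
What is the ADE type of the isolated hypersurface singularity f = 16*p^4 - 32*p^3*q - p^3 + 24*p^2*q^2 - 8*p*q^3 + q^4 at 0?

The Hessian of f at 0 has rank 0. Corank 2; j^3 = -p^3 is a perfect cube, so E-series; the 4-jet and mu = 6 give E_6.

E6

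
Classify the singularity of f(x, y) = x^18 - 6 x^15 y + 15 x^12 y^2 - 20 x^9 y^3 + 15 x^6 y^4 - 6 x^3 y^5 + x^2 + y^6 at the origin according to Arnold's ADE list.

A5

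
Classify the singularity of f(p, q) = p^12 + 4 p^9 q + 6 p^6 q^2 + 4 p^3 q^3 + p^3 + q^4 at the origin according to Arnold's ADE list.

E6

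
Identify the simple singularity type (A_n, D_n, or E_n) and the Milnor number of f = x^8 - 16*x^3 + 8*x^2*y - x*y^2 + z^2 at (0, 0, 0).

Type D9, Milnor number mu = 9.

The Hessian of f at 0 has rank 1. Corank 2; j^3 = -x*(4*x - y)^2 has shape L^2 M (L != M), so D-series; mu = 9 gives D_9.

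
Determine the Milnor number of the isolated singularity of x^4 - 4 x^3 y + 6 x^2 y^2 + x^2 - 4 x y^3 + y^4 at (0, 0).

The Hessian of f at 0 is [[2, 0], [0, 0]] with rank 1, so corank 1. A Groebner basis of the Jacobian ideal J(f) in C{x,y} is {y^3, x}; counting standard monomials gives mu = 3. Corank 1: A-series; mu = 3 gives A_3.

3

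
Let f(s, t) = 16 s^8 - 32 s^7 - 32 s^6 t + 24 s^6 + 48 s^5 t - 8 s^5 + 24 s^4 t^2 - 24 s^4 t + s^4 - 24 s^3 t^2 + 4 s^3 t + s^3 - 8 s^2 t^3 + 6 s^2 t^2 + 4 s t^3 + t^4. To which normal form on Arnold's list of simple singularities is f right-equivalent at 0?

E6

The Hessian of f at 0 has rank 0. Corank 2; j^3 = s^3 is a perfect cube, so E-series; the 4-jet and mu = 6 give E_6.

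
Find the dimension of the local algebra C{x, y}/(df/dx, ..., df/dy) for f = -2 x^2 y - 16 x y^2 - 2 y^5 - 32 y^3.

6

The Hessian of f at 0 is [[0, 0], [0, 0]] with rank 0, so corank 2. A Groebner basis of the Jacobian ideal J(f) in C{x,y} is {x^2/5 + y^4 - 16*y^2/5, x^3 + 64*y^3, x*y + 4*y^2}; counting standard monomials gives mu = 6. Corank 2; j^3 = -2*y*(x + 4*y)^2 has shape L^2 M (L != M), so D-series; mu = 6 gives D_6.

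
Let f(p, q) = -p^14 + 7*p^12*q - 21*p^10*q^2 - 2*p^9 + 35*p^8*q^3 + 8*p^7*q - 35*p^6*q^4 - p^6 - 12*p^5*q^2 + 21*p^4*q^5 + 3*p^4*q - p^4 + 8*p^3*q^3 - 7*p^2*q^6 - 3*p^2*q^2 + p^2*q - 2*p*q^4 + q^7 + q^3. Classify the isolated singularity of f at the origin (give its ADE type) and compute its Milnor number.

Type D_{4}, Milnor number mu = 4.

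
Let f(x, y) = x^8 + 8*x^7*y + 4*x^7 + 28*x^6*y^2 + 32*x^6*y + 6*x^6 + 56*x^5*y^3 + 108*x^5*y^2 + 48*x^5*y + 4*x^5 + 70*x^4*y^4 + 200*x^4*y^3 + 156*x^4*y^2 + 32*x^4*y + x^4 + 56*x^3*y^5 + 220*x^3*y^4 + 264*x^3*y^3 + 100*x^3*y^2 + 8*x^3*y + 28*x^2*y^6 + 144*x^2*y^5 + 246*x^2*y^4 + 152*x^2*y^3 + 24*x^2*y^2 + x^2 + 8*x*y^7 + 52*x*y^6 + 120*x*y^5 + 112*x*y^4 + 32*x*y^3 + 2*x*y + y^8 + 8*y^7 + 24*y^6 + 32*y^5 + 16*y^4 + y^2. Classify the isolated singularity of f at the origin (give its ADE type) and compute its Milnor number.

Type A3, Milnor number mu = 3.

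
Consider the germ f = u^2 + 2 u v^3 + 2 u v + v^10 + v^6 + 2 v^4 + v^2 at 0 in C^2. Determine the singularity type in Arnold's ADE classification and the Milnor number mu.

The Hessian of f at 0 has rank 1. Corank 1: A-series; mu = 9 gives A_9.

Type A_{9}, Milnor number mu = 9.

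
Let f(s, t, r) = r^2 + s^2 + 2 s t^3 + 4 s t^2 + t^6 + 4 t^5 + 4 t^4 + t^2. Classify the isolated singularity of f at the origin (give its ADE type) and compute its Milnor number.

Type A_{1}, Milnor number mu = 1.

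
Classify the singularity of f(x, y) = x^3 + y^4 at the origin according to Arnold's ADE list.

E_6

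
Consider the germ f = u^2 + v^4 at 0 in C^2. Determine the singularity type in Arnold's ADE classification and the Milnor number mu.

Type A_{3}, Milnor number mu = 3.

The Hessian of f at 0 is [[2, 0], [0, 0]] with rank 1, so corank 1. A Groebner basis of the Jacobian ideal J(f) in C{u,v} is {v^3, u}; counting standard monomials gives mu = 3. Corank 1: A-series; mu = 3 gives A_3.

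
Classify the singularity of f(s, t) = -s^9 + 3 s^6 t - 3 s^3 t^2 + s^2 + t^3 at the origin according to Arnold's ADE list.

A2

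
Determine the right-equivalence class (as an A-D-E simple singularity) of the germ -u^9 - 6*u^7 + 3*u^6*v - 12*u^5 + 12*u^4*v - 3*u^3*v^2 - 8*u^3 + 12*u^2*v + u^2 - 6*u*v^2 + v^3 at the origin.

A_2

The Hessian of f at 0 has rank 1. Corank 1: A-series; mu = 2 gives A_2.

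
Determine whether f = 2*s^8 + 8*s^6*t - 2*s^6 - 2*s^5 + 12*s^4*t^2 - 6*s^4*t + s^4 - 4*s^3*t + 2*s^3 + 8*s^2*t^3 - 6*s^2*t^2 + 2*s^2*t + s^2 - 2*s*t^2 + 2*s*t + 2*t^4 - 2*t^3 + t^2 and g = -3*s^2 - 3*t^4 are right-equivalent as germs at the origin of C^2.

The Hessian of f at 0 has rank 1. Corank 1: A-series; mu = 3 gives A_3. The Hessian of g at 0 has rank 1. Corank 1: A-series; mu = 3 gives A_3. Both have type A_3, hence right-equivalent.

Yes.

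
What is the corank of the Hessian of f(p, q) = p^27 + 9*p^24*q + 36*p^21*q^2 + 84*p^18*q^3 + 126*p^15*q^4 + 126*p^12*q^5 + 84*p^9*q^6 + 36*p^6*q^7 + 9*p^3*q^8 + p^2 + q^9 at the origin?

The Hessian at 0 is [[2, 0], [0, 0]] of rank 1; hence corank 1.

1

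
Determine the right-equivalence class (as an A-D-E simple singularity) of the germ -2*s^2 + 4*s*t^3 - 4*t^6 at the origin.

A5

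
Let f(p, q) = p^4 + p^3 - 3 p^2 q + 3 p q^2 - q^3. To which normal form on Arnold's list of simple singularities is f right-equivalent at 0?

The Hessian of f at 0 is [[0, 0], [0, 0]] with rank 0, so corank 2. A Groebner basis of the Jacobian ideal J(f) in C{p,q} is {q^4, p*q^2 - 2*q^3/3, p^2 - 2*p*q + q^2}; counting standard monomials gives mu = 6. Corank 2; j^3 = (p - q)^3 is a perfect cube, so E-series; the 4-jet and mu = 6 give E_6.

E_6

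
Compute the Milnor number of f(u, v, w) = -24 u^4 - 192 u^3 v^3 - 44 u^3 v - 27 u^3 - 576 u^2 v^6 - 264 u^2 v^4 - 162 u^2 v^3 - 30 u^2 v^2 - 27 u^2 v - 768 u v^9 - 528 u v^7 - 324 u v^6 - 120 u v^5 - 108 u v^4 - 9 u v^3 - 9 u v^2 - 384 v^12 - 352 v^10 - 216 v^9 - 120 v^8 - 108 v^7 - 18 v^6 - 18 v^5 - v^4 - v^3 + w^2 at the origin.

7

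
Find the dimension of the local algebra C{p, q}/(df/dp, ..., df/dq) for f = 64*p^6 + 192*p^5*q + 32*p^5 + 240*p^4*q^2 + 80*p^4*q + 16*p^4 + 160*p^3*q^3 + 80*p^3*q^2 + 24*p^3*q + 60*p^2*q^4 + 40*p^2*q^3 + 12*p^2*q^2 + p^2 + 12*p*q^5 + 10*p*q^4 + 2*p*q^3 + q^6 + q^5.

The Hessian of f at 0 is [[2, 0], [0, 0]] with rank 1, so corank 1. A Groebner basis of the Jacobian ideal J(f) in C{p,q} is {p + q^3, p^2, p*q}; counting standard monomials gives mu = 4. Corank 1: A-series; mu = 4 gives A_4.

4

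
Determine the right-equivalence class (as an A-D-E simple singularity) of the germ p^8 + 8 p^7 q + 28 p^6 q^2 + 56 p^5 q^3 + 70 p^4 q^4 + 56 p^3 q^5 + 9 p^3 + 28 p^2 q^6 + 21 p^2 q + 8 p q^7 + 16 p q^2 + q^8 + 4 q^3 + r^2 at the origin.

The Hessian of f at 0 has rank 1. Corank 2; j^3 = (p + q)*(3*p + 2*q)^2 has shape L^2 M (L != M), so D-series; mu = 9 gives D_9.

D_{9}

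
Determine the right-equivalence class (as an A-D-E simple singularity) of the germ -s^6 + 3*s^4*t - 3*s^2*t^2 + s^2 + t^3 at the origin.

A2

The Hessian of f at 0 has rank 1. Corank 1: A-series; mu = 2 gives A_2.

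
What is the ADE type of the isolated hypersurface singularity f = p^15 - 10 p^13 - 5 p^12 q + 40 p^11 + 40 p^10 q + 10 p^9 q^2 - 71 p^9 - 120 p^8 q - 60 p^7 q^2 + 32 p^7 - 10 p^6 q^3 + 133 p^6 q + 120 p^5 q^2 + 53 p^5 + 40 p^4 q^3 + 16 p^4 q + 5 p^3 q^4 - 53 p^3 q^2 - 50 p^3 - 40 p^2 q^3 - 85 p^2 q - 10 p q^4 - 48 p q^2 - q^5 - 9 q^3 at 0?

D_{6}

The Hessian of f at 0 has rank 0. Corank 2; j^3 = -(2*p + q)*(5*p + 3*q)^2 has shape L^2 M (L != M), so D-series; mu = 6 gives D_6.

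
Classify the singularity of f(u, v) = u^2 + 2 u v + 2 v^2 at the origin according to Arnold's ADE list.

A_{1}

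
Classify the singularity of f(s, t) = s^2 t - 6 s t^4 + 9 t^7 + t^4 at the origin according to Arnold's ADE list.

The Hessian of f at 0 is [[0, 0], [0, 0]] with rank 0, so corank 2. A Groebner basis of the Jacobian ideal J(f) in C{s,t} is {s^3, s^2/4 + t^3, s*t}; counting standard monomials gives mu = 5. Corank 2; j^3 = s^2*t has shape L^2 M (L != M), so D-series; mu = 5 gives D_5.

D5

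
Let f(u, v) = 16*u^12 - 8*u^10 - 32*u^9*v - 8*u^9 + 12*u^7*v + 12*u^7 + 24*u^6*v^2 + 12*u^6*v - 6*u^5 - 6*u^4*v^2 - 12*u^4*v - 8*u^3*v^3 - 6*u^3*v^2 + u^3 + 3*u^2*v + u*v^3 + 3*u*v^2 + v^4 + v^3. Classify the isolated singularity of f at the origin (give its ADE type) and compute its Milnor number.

The Hessian of f at 0 is [[0, 0], [0, 0]] with rank 0, so corank 2. A Groebner basis of the Jacobian ideal J(f) in C{u,v} is {u^3 + 3*u^2*v + 6*u^2 + 12*u*v + 6*v^2, -3*u^2 + u*v^2 - 6*u*v - 3*v^2, 3*u^2 + 6*u*v + v^3 + 3*v^2}; counting standard monomials gives mu = 7. Corank 2; j^3 = (u + v)^3 is a perfect cube, so E-series; the 4-jet and mu = 7 give E_7.

Type E_7, Milnor number mu = 7.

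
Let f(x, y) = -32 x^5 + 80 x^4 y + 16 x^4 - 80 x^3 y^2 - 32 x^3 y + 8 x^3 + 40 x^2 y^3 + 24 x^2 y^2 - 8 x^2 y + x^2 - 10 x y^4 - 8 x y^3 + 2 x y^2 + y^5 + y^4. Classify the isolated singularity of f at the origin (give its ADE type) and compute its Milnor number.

The Hessian of f at 0 is [[2, 0], [0, 0]] with rank 1, so corank 1. A Groebner basis of the Jacobian ideal J(f) in C{x,y} is {x/4 + y^3 + y^2/4, x^2, x*y - x/4 - y^2/4}; counting standard monomials gives mu = 4. Corank 1: A-series; mu = 4 gives A_4.

Type A4, Milnor number mu = 4.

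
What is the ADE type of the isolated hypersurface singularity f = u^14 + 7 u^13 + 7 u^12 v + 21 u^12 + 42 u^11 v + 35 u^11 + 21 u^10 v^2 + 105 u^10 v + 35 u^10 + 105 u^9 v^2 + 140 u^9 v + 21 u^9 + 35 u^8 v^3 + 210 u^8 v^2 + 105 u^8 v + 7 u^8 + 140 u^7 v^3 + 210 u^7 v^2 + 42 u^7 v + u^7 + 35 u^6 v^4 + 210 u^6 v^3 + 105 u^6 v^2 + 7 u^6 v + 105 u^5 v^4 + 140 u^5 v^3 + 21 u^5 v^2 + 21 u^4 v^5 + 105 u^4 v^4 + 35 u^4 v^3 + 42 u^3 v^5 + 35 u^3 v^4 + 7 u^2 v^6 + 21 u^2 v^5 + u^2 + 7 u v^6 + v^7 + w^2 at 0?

A_{6}

The Hessian of f at 0 is [[2, 0, 0], [0, 0, 0], [0, 0, 2]] with rank 2, so corank 1. A Groebner basis of the Jacobian ideal J(f) in C{u,v,w} is {v^6, u, w}; counting standard monomials gives mu = 6. Corank 1: A-series; mu = 6 gives A_6.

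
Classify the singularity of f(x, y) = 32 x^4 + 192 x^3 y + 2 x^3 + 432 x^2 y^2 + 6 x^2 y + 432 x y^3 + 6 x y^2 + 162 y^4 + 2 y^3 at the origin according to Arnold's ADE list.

The Hessian of f at 0 is [[0, 0], [0, 0]] with rank 0, so corank 2. A Groebner basis of the Jacobian ideal J(f) in C{x,y} is {y^4, x*y^2 + 7*y^3/6, x^2 + 2*x*y + y^2}; counting standard monomials gives mu = 6. Corank 2; j^3 = 2*(x + y)^3 is a perfect cube, so E-series; the 4-jet and mu = 6 give E_6.

E_{6}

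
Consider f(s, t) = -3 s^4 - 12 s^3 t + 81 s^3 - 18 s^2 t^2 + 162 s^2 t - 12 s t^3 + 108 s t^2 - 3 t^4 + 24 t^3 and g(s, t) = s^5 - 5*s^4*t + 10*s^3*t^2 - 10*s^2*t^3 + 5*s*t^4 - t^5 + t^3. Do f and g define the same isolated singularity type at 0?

No.

The Hessian of f at 0 has rank 0. Corank 2; j^3 = 3*(3*s + 2*t)^3 is a perfect cube, so E-series; the 4-jet and mu = 6 give E_6. The Hessian of g at 0 has rank 0. Corank 2; j^3 = t^3 is a perfect cube, so E-series; the 5-jet and mu = 8 give E_8. f is E_6 but g is E_8, hence not right-equivalent.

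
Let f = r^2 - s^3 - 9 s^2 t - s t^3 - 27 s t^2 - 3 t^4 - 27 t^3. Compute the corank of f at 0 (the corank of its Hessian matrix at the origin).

2

Hessian at 0 has rank 1.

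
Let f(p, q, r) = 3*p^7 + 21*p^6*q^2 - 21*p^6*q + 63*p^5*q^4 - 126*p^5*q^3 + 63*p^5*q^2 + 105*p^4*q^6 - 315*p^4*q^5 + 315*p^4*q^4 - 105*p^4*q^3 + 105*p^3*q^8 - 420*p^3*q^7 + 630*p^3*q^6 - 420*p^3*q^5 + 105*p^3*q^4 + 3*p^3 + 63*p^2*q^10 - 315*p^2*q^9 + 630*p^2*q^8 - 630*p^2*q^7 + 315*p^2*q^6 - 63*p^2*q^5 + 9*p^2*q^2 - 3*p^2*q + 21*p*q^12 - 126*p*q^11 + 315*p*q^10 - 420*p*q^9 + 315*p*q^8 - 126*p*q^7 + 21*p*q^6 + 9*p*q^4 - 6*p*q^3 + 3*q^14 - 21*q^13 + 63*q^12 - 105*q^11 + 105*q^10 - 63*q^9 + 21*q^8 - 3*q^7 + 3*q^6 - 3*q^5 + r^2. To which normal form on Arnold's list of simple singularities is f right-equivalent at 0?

D_{8}

The Hessian of f at 0 is [[0, 0, 0], [0, 0, 0], [0, 0, 2]] with rank 1, so corank 2. A Groebner basis of the Jacobian ideal J(f) in C{p,q,r} is {-p^2 + p*q + q^4 + q^3, p^3 - p*q/7 - q^3/7, p^2 + p*q^2 - p*q - q^3, r}; counting standard monomials gives mu = 8. Corank 2; j^3 = 3*p^2*(p - q) has shape L^2 M (L != M), so D-series; mu = 8 gives D_8.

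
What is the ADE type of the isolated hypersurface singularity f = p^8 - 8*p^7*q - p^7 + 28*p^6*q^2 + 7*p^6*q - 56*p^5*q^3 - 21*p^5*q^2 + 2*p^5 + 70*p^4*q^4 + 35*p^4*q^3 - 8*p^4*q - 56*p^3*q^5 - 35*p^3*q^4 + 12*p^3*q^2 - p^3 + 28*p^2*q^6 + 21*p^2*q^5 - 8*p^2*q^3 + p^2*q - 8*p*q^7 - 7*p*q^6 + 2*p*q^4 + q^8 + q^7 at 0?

D_9

The Hessian of f at 0 has rank 0. Corank 2; j^3 = -p^2*(p - q) has shape L^2 M (L != M), so D-series; mu = 9 gives D_9.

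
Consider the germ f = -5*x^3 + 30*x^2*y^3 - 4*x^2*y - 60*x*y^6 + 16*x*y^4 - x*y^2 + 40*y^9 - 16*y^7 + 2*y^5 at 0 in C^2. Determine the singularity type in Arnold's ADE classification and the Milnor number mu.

Type D_4, Milnor number mu = 4.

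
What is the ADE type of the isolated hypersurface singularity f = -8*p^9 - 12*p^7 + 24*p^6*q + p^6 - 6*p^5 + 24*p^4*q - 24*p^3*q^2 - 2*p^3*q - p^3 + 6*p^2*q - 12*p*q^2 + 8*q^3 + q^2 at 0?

The Hessian of f at 0 is [[0, 0], [0, 2]] with rank 1, so corank 1. A Groebner basis of the Jacobian ideal J(f) in C{p,q} is {p^2, q}; counting standard monomials gives mu = 2. Corank 1: A-series; mu = 2 gives A_2.

A2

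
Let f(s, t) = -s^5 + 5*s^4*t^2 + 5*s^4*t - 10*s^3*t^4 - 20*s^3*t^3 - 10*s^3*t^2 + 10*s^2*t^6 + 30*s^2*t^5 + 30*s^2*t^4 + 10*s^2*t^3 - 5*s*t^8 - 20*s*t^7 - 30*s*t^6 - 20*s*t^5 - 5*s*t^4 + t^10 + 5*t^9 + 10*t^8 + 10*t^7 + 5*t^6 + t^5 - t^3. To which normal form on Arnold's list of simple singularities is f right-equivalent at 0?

E_8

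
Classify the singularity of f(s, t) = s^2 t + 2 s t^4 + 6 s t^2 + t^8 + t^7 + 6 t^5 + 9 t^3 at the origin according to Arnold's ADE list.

D_9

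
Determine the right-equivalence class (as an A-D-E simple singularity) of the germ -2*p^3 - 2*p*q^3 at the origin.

E_7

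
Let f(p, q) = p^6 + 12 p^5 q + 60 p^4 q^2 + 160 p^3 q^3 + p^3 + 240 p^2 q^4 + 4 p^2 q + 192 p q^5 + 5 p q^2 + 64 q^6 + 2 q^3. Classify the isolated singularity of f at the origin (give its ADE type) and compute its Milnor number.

The Hessian of f at 0 is [[0, 0], [0, 0]] with rank 0, so corank 2. A Groebner basis of the Jacobian ideal J(f) in C{p,q} is {-p*q/6 + q^5 - q^2/6, p*q^2 + q^3, p^2 + 3*p*q + 2*q^2}; counting standard monomials gives mu = 7. Corank 2; j^3 = (p + q)^2*(p + 2*q) has shape L^2 M (L != M), so D-series; mu = 7 gives D_7.

Type D7, Milnor number mu = 7.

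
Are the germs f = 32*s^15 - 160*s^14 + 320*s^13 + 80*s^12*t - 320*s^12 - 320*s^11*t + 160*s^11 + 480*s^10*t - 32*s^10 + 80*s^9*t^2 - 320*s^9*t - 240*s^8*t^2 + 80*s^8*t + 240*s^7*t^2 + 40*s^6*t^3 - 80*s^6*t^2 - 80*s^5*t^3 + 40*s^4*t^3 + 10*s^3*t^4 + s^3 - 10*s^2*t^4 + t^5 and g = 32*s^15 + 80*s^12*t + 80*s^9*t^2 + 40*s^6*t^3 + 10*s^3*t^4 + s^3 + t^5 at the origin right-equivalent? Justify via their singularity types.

The Hessian of f at 0 has rank 0. Corank 2; j^3 = s^3 is a perfect cube, so E-series; the 5-jet and mu = 8 give E_8. The Hessian of g at 0 has rank 0. Corank 2; j^3 = s^3 is a perfect cube, so E-series; the 5-jet and mu = 8 give E_8. Both have type E_8, hence right-equivalent.

Yes.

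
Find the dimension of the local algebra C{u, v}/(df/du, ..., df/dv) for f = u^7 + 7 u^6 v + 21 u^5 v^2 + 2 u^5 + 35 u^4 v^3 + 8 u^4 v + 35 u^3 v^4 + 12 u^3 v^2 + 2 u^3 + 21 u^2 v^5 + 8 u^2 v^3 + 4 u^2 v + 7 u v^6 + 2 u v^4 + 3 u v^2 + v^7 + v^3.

The Hessian of f at 0 has rank 0. Corank 2; j^3 = (u + v)*(2*u^2 + 2*u*v + v^2) splits into three distinct lines over C (the quadratic factor has nonzero discriminant), so D_4.

4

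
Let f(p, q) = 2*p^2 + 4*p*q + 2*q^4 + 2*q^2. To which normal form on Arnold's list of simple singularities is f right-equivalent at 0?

A3

The Hessian of f at 0 is [[4, 4], [4, 4]] with rank 1, so corank 1. A Groebner basis of the Jacobian ideal J(f) in C{p,q} is {q^3, p + q}; counting standard monomials gives mu = 3. Corank 1: A-series; mu = 3 gives A_3.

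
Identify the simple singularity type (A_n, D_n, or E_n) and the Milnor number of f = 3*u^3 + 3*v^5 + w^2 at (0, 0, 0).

Type E8, Milnor number mu = 8.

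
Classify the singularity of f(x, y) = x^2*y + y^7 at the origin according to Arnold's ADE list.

D_8

The Hessian of f at 0 is [[0, 0], [0, 0]] with rank 0, so corank 2. A Groebner basis of the Jacobian ideal J(f) in C{x,y} is {x^2/7 + y^6, x^3, x*y}; counting standard monomials gives mu = 8. Corank 2; j^3 = x^2*y has shape L^2 M (L != M), so D-series; mu = 8 gives D_8.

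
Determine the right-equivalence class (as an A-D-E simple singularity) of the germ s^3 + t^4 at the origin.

E_{6}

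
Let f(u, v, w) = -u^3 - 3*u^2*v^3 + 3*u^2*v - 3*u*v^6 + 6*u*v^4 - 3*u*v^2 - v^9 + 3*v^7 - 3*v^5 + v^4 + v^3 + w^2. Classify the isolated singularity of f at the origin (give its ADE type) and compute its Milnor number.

The Hessian of f at 0 has rank 1. Corank 2; j^3 = -(u - v)^3 is a perfect cube, so E-series; the 4-jet and mu = 6 give E_6.

Type E_{6}, Milnor number mu = 6.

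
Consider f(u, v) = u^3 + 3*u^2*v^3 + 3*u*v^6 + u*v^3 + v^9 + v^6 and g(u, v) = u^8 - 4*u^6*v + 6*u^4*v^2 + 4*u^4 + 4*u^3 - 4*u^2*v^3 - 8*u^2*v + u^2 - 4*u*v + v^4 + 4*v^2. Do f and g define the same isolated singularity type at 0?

The Hessian of f at 0 has rank 0. Corank 2; j^3 = u^3 is a perfect cube, so E-series; the 4-jet and mu = 7 give E_7. The Hessian of g at 0 has rank 1. Corank 1: A-series; mu = 3 gives A_3. f is E_7 but g is A_3, hence not right-equivalent.

No.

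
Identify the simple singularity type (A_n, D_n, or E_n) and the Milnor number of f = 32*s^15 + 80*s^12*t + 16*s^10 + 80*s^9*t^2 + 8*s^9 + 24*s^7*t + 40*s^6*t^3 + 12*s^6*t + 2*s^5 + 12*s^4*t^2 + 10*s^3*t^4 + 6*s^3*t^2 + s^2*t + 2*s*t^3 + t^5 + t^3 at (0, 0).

The Hessian of f at 0 has rank 0. Corank 2; j^3 = t*(s^2 + t^2) splits into three distinct lines over C (the quadratic factor has nonzero discriminant), so D_4.

Type D_{4}, Milnor number mu = 4.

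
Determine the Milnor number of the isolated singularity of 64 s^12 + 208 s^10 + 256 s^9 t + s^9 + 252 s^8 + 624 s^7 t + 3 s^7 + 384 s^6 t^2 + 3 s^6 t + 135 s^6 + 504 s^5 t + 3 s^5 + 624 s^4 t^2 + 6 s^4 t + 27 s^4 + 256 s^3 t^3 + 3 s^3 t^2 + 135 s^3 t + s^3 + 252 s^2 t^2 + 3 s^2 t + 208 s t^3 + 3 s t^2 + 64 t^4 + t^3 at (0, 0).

7

The Hessian of f at 0 is [[0, 0], [0, 0]] with rank 0, so corank 2. A Groebner basis of the Jacobian ideal J(f) in C{s,t} is {s^2/3 + 2*s*t/3 + t^4 + t^3/9 + t^2/3, s^3 + 7*s^2/3 + 14*s*t/3 + 16*t^3/9 + 7*t^2/3, s^2*t - 13*s^2/9 - 26*s*t/9 - 40*t^3/27 - 13*t^2/9, 2*s^2/3 + s*t^2 + 4*s*t/3 + 11*t^3/9 + 2*t^2/3}; counting standard monomials gives mu = 7. Corank 2; j^3 = (s + t)^3 is a perfect cube, so E-series; the 4-jet and mu = 7 give E_7.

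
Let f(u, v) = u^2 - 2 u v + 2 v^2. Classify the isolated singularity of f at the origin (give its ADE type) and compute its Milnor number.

The Hessian of f at 0 has rank 2. Corank 0: nondegenerate Morse point, so A_1.

Type A1, Milnor number mu = 1.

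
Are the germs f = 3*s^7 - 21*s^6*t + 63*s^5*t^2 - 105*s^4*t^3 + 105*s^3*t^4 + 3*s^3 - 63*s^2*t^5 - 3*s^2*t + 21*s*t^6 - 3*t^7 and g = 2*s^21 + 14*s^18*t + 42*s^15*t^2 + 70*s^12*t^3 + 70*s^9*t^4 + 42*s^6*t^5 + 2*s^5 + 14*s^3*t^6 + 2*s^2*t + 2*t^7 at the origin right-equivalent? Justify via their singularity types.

The Hessian of f at 0 has rank 0. Corank 2; j^3 = 3*s^2*(s - t) has shape L^2 M (L != M), so D-series; mu = 8 gives D_8. The Hessian of g at 0 has rank 0. Corank 2; j^3 = 2*s^2*t has shape L^2 M (L != M), so D-series; mu = 8 gives D_8. Both have type D_8, hence right-equivalent.

Yes.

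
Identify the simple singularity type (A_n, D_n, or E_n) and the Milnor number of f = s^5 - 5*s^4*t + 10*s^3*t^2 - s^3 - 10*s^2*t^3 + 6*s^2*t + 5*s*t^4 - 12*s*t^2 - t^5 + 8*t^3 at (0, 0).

The Hessian of f at 0 is [[0, 0], [0, 0]] with rank 0, so corank 2. A Groebner basis of the Jacobian ideal J(f) in C{s,t} is {t^5, s*t^3 - 7*t^4/4, s^2 - 4*s*t + 4*t^2}; counting standard monomials gives mu = 8. Corank 2; j^3 = -(s - 2*t)^3 is a perfect cube, so E-series; the 5-jet and mu = 8 give E_8.

Type E8, Milnor number mu = 8.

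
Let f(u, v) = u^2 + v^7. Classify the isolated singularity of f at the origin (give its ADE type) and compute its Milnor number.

Type A_{6}, Milnor number mu = 6.

The Hessian of f at 0 has rank 1. Corank 1: A-series; mu = 6 gives A_6.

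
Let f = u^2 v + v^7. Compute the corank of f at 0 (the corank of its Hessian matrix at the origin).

Hessian at 0 has rank 0.

2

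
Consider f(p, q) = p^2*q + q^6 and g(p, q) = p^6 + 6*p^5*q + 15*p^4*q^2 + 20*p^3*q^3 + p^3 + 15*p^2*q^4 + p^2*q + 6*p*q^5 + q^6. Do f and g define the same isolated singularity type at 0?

Yes.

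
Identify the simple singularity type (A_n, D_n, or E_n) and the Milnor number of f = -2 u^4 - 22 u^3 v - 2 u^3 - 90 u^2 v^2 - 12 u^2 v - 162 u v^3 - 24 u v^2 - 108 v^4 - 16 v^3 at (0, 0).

Type E7, Milnor number mu = 7.

The Hessian of f at 0 has rank 0. Corank 2; j^3 = -2*(u + 2*v)^3 is a perfect cube, so E-series; the 4-jet and mu = 7 give E_7.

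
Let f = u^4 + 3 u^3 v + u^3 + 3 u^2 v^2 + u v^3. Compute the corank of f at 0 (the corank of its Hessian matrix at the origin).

Hessian at 0 has rank 0.

2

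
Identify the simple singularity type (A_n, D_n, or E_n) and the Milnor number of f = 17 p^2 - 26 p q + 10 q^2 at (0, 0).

Type A1, Milnor number mu = 1.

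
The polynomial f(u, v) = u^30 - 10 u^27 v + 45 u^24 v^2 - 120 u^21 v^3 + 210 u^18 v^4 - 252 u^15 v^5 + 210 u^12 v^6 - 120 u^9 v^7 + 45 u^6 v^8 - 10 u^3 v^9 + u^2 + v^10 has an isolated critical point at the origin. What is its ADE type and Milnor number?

The Hessian of f at 0 is [[2, 0], [0, 0]] with rank 1, so corank 1. A Groebner basis of the Jacobian ideal J(f) in C{u,v} is {v^9, u}; counting standard monomials gives mu = 9. Corank 1: A-series; mu = 9 gives A_9.

Type A_9, Milnor number mu = 9.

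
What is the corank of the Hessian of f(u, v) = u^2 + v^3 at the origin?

1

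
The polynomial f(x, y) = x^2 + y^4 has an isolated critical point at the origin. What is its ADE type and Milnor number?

Type A_3, Milnor number mu = 3.

The Hessian of f at 0 has rank 1. Corank 1: A-series; mu = 3 gives A_3.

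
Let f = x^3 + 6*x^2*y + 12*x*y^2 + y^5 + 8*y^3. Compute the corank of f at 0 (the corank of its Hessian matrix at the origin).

Hessian at 0 has rank 0.

2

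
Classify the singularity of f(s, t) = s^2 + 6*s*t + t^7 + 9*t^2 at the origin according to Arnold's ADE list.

A_6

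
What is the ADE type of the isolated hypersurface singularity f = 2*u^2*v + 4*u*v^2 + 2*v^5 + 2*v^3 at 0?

D6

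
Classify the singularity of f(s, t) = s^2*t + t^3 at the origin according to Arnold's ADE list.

D4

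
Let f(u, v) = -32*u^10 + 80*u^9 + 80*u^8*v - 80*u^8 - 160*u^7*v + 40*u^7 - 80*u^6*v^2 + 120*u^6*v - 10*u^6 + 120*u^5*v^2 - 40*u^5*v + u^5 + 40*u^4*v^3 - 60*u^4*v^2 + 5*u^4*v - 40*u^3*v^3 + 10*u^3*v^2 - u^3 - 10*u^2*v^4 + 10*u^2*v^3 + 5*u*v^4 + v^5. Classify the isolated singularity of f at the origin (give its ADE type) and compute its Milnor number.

Type E_{8}, Milnor number mu = 8.

The Hessian of f at 0 has rank 0. Corank 2; j^3 = -u^3 is a perfect cube, so E-series; the 5-jet and mu = 8 give E_8.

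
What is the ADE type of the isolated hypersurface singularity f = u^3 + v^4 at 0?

The Hessian of f at 0 is [[0, 0], [0, 0]] with rank 0, so corank 2. A Groebner basis of the Jacobian ideal J(f) in C{u,v} is {v^3, u^2}; counting standard monomials gives mu = 6. Corank 2; j^3 = u^3 is a perfect cube, so E-series; the 4-jet and mu = 6 give E_6.

E_6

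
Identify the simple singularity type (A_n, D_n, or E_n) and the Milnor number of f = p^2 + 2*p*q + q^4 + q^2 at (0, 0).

The Hessian of f at 0 is [[2, 2], [2, 2]] with rank 1, so corank 1. A Groebner basis of the Jacobian ideal J(f) in C{p,q} is {q^3, p + q}; counting standard monomials gives mu = 3. Corank 1: A-series; mu = 3 gives A_3.

Type A_3, Milnor number mu = 3.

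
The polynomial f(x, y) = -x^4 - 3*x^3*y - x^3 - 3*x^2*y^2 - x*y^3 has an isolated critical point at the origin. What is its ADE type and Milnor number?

Type E_{7}, Milnor number mu = 7.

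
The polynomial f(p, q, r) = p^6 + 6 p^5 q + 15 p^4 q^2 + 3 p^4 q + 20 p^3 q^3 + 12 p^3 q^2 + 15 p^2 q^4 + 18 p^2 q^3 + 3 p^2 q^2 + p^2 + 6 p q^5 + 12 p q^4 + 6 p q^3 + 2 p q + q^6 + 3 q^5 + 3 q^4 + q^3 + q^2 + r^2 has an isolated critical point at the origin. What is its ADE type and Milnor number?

Type A_2, Milnor number mu = 2.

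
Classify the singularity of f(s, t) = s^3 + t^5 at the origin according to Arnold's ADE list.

E_{8}

The Hessian of f at 0 is [[0, 0], [0, 0]] with rank 0, so corank 2. A Groebner basis of the Jacobian ideal J(f) in C{s,t} is {t^4, s^2}; counting standard monomials gives mu = 8. Corank 2; j^3 = s^3 is a perfect cube, so E-series; the 5-jet and mu = 8 give E_8.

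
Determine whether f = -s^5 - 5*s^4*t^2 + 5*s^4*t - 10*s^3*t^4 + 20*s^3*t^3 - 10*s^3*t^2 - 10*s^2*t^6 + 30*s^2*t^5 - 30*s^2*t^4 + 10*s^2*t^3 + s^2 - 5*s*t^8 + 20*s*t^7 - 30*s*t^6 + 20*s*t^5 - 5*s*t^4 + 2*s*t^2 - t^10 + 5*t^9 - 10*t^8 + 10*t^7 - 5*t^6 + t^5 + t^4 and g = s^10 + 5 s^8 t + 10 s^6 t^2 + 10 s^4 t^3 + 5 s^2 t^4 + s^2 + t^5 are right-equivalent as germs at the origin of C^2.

The Hessian of f at 0 has rank 1. Corank 1: A-series; mu = 4 gives A_4. The Hessian of g at 0 has rank 1. Corank 1: A-series; mu = 4 gives A_4. Both have type A_4, hence right-equivalent.

Yes.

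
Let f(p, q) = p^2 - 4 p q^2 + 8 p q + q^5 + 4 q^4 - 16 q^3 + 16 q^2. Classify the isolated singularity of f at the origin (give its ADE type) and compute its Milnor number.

The Hessian of f at 0 is [[2, 8], [8, 32]] with rank 1, so corank 1. A Groebner basis of the Jacobian ideal J(f) in C{p,q} is {p^2 + 8*p*q + 8*p + 32*q, -p/2 + q^2 - 2*q}; counting standard monomials gives mu = 4. Corank 1: A-series; mu = 4 gives A_4.

Type A_4, Milnor number mu = 4.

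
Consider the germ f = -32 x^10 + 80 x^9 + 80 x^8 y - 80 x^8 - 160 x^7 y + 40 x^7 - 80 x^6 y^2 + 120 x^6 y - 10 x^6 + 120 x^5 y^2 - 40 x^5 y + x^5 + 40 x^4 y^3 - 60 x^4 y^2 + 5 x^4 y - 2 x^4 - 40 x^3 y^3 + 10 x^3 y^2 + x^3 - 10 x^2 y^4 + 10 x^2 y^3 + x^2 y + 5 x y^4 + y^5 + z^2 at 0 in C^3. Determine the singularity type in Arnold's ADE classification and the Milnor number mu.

The Hessian of f at 0 has rank 1. Corank 2; j^3 = x^2*(x + y) has shape L^2 M (L != M), so D-series; mu = 6 gives D_6.

Type D_6, Milnor number mu = 6.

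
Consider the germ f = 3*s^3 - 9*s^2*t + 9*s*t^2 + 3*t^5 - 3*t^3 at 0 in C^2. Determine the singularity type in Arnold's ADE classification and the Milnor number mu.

Type E_8, Milnor number mu = 8.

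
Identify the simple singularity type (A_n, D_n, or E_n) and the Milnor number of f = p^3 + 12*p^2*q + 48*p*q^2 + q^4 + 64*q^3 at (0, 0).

Type E6, Milnor number mu = 6.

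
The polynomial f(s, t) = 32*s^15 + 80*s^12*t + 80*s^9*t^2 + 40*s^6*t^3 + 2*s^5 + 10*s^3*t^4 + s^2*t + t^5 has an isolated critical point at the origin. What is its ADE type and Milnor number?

Type D6, Milnor number mu = 6.

The Hessian of f at 0 has rank 0. Corank 2; j^3 = s^2*t has shape L^2 M (L != M), so D-series; mu = 6 gives D_6.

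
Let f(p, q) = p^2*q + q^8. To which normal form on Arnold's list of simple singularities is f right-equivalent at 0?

D_{9}

The Hessian of f at 0 has rank 0. Corank 2; j^3 = p^2*q has shape L^2 M (L != M), so D-series; mu = 9 gives D_9.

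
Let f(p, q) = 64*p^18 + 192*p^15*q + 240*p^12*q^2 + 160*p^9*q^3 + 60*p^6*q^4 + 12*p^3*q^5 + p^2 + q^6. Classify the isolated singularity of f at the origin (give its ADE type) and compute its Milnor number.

Type A5, Milnor number mu = 5.

The Hessian of f at 0 is [[2, 0], [0, 0]] with rank 1, so corank 1. A Groebner basis of the Jacobian ideal J(f) in C{p,q} is {q^5, p}; counting standard monomials gives mu = 5. Corank 1: A-series; mu = 5 gives A_5.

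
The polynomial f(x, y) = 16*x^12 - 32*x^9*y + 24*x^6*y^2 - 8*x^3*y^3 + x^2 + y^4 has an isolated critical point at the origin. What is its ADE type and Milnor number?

Type A_3, Milnor number mu = 3.

The Hessian of f at 0 is [[2, 0], [0, 0]] with rank 1, so corank 1. A Groebner basis of the Jacobian ideal J(f) in C{x,y} is {y^3, x}; counting standard monomials gives mu = 3. Corank 1: A-series; mu = 3 gives A_3.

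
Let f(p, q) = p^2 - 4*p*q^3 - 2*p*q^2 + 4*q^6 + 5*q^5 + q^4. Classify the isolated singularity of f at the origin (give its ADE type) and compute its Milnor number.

Type A4, Milnor number mu = 4.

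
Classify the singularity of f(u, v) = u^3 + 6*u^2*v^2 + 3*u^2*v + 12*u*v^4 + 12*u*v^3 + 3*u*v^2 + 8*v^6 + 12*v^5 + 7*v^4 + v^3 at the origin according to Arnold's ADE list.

The Hessian of f at 0 has rank 0. Corank 2; j^3 = (u + v)^3 is a perfect cube, so E-series; the 4-jet and mu = 6 give E_6.

E_6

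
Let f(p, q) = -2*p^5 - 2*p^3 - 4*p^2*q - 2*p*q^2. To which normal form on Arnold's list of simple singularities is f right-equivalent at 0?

D6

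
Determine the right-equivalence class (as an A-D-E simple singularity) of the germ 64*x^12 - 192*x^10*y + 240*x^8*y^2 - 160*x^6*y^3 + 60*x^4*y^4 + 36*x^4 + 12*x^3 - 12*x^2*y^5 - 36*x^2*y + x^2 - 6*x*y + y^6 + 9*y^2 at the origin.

A_{5}

The Hessian of f at 0 is [[2, -6], [-6, 18]] with rank 1, so corank 1. A Groebner basis of the Jacobian ideal J(f) in C{x,y} is {x*y^2 + x*y/6 + x/324 - y^2/3 - y/108, 5*x*y/54 + x/486 + y^3 - y^2/6 - y/162, x^2 + x/6 - y/2}; counting standard monomials gives mu = 5. Corank 1: A-series; mu = 5 gives A_5.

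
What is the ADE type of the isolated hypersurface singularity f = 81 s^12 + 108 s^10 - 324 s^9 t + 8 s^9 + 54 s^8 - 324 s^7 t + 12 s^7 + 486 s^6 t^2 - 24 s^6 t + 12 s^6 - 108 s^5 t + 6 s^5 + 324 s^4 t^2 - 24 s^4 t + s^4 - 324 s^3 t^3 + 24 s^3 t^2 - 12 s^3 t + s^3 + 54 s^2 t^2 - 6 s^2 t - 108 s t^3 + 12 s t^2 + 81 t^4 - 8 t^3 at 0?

E_6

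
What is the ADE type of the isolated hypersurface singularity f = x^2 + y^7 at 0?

The Hessian of f at 0 has rank 1. Corank 1: A-series; mu = 6 gives A_6.

A_6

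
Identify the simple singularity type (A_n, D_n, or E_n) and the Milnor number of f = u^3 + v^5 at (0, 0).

Type E_{8}, Milnor number mu = 8.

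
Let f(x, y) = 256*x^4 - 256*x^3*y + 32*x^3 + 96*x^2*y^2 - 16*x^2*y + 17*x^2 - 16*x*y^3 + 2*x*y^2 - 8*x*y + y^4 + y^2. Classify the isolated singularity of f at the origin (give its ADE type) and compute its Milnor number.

Type A_1, Milnor number mu = 1.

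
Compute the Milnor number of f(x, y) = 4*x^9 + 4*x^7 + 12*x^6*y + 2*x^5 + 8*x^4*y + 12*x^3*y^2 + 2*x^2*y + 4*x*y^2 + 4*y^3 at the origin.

4

The Hessian of f at 0 has rank 0. Corank 2; j^3 = 2*y*(x^2 + 2*x*y + 2*y^2) splits into three distinct lines over C (the quadratic factor has nonzero discriminant), so D_4.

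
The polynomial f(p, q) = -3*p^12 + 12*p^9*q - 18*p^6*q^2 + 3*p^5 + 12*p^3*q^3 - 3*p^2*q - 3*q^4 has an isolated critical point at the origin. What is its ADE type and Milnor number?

Type D_5, Milnor number mu = 5.

The Hessian of f at 0 has rank 0. Corank 2; j^3 = -3*p^2*q has shape L^2 M (L != M), so D-series; mu = 5 gives D_5.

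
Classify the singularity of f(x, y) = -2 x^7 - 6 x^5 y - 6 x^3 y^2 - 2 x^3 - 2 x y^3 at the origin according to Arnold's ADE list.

The Hessian of f at 0 has rank 0. Corank 2; j^3 = -2*x^3 is a perfect cube, so E-series; the 4-jet and mu = 7 give E_7.

E7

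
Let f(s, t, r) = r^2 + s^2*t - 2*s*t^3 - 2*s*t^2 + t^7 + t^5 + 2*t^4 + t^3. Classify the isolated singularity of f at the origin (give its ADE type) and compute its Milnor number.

Type D_{8}, Milnor number mu = 8.

The Hessian of f at 0 is [[0, 0, 0], [0, 0, 0], [0, 0, 2]] with rank 1, so corank 2. A Groebner basis of the Jacobian ideal J(f) in C{s,t,r} is {s^2*t^2 - 2*s^2*t + s^2/7 + 20*s*t^2/7 - 8*s*t/7 + t^2, s^3 - 3*s^2*t + s^2/7 + 20*s*t^2/7 - 8*s*t/7 + t^2, -s*t + t^3 + t^2, r}; counting standard monomials gives mu = 8. Corank 2; j^3 = t*(s - t)^2 has shape L^2 M (L != M), so D-series; mu = 8 gives D_8.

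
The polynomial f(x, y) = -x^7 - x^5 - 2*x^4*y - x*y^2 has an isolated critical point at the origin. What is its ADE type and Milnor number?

The Hessian of f at 0 has rank 0. Corank 2; j^3 = -x*y^2 has shape L^2 M (L != M), so D-series; mu = 6 gives D_6.

Type D_6, Milnor number mu = 6.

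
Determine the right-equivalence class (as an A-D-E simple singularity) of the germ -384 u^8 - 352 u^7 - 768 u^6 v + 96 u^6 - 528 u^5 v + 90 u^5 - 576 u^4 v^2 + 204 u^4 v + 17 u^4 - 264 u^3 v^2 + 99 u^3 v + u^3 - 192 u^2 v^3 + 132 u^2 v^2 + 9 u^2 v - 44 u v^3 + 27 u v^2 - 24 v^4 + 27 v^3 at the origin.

E_{7}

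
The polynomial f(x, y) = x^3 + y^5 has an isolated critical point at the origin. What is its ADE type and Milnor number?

Type E_8, Milnor number mu = 8.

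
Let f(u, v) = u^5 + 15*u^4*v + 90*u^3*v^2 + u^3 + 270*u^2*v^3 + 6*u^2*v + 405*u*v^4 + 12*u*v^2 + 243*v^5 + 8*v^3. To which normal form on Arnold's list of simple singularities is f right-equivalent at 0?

The Hessian of f at 0 has rank 0. Corank 2; j^3 = (u + 2*v)^3 is a perfect cube, so E-series; the 5-jet and mu = 8 give E_8.

E_8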